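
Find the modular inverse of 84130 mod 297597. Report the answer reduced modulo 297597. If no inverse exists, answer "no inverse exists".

Extended Euclidean algorithm:
297597 = 3×84130 + 45207
84130 = 1×45207 + 38923
45207 = 1×38923 + 6284
38923 = 6×6284 + 1219
6284 = 5×1219 + 189
1219 = 6×189 + 85
189 = 2×85 + 19
85 = 4×19 + 9
19 = 2×9 + 1
9 = 9×1 + 0
Since gcd(84130, 297597) = 1, back-substitute to write 1 as a combination:
1 = 19 − 2·9
1 = −2·85 + 9·19
1 = 9·189 − 20·85
1 = −20·1219 + 129·189
1 = 129·6284 − 665·1219
1 = −665·38923 + 4119·6284
1 = 4119·45207 − 4784·38923
1 = −4784·84130 + 8903·45207
1 = 8903·297597 − 31493·84130
Thus 84130·(-31493) ≡ 1 (mod 297597); reducing, -31493 mod 297597 = 266104.

266104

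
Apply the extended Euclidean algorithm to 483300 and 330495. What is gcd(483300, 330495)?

15

Euclidean algorithm:
483300 = 1*330495 + 152805
330495 = 2*152805 + 24885
152805 = 6*24885 + 3495
24885 = 7*3495 + 420
3495 = 8*420 + 135
420 = 3*135 + 15
135 = 9*15 + 0
gcd(483300, 330495) = 15.
Back-substituting:
15 = 420 − 3·135
15 = −3·3495 + 25·420
15 = 25·24885 − 178·3495
15 = −178·152805 + 1093·24885
15 = 1093·330495 − 2364·152805
15 = −2364·483300 + 3457·330495
So 15 = (-2364)·483300 + (3457)·330495.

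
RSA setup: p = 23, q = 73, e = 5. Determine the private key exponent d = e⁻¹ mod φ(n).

φ(n) = (p−1)(q−1) = 22·72 = 1584.
Need d with 5·d ≡ 1 (mod 1584). Apply the extended Euclidean algorithm:
1584 = 316·5 + 4
5 = 1·4 + 1
4 = 4·1 + 0
Back-substitute:
1 = 5 − 4
1 = −1584 + 317·5
So 5·317 ≡ 1 (mod 1584), hence d = 317.

317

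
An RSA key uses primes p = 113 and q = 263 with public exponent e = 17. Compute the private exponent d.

φ(n) = (p−1)(q−1) = 112·262 = 29344.
Need d with 17·d ≡ 1 (mod 29344). Apply the extended Euclidean algorithm:
29344 = 1726·17 + 2
17 = 8·2 + 1
2 = 2·1 + 0
Back-substitute:
1 = 17 − 8·2
1 = −8·29344 + 13809·17
So 17·13809 ≡ 1 (mod 29344), hence d = 13809.

13809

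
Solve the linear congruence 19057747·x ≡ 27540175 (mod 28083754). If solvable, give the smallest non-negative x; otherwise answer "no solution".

17913087

First find gcd(19057747, 28083754):
28083754 = 1×19057747 + 9026007
19057747 = 2×9026007 + 1005733
9026007 = 8×1005733 + 980143
1005733 = 1×980143 + 25590
980143 = 38×25590 + 7723
25590 = 3×7723 + 2421
7723 = 3×2421 + 460
2421 = 5×460 + 121
460 = 3×121 + 97
121 = 1×97 + 24
97 = 4×24 + 1
24 = 24×1 + 0
gcd = 1, so a unique solution mod 28083754 exists.
Back-substitute for the Bézout coefficients:
1 = 97 − 4·24
1 = −4·121 + 5·97
1 = 5·460 − 19·121
1 = −19·2421 + 100·460
1 = 100·7723 − 319·2421
1 = −319·25590 + 1057·7723
1 = 1057·980143 − 40485·25590
1 = −40485·1005733 + 41542·980143
1 = 41542·9026007 − 372821·1005733
1 = −372821·19057747 + 787184·9026007
1 = 787184·28083754 − 1160005·19057747
So 19057747·(-1160005) ≡ 1 (mod 28083754), giving 19057747⁻¹ ≡ 26923749.
x ≡ 19057747⁻¹·27540175 ≡ 26923749·27540175 ≡ 17913087 (mod 28083754).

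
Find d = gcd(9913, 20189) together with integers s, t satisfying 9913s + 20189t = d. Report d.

Repeated division:
20189 = 2·9913 + 363
9913 = 27·363 + 112
363 = 3·112 + 27
112 = 4·27 + 4
27 = 6·4 + 3
4 = 1·3 + 1
3 = 3·1 + 0
gcd(9913, 20189) = 1.
Express as a combination:
1 = 4 − 3
1 = −27 + 7·4
1 = 7·112 − 29·27
1 = −29·363 + 94·112
1 = 94·9913 − 2567·363
1 = −2567·20189 + 5228·9913
So 1 = (-2567)·20189 + (5228)·9913.

1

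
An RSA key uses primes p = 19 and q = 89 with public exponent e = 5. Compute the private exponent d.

317

φ(n) = (p−1)(q−1) = 18·88 = 1584.
Need d with 5·d ≡ 1 (mod 1584). Apply the extended Euclidean algorithm:
1584 = 316*5 + 4
5 = 1*4 + 1
4 = 4*1 + 0
Back-substitute:
1 = 5 − 4
1 = −1584 + 317·5
So 5·317 ≡ 1 (mod 1584), hence d = 317.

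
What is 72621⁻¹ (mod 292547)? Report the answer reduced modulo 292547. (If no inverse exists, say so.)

34459

Extended Euclidean algorithm:
292547 = 4·72621 + 2063
72621 = 35·2063 + 416
2063 = 4·416 + 399
416 = 1·399 + 17
399 = 23·17 + 8
17 = 2·8 + 1
8 = 8·1 + 0
Since gcd(72621, 292547) = 1, back-substitute to write 1 as a combination:
1 = 17 − 2·8
1 = −2·399 + 47·17
1 = 47·416 − 49·399
1 = −49·2063 + 243·416
1 = 243·72621 − 8554·2063
1 = −8554·292547 + 34459·72621
So 72621·34459 ≡ 1 (mod 292547).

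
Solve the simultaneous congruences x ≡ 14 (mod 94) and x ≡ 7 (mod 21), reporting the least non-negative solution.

1330

Write x = 14 + 94·k. Then 94·k ≡ 7 − 14 ≡ 14 (mod 21).
Need 94⁻¹ mod 21. Extended Euclid on (21, 10):
21 = 2×10 + 1
10 = 10×1 + 0
Back-substitute:
1 = 21 − 2·10
94⁻¹ ≡ 19 (mod 21), so k ≡ 19·14 ≡ 14 (mod 21).
x = 14 + 94·14 = 1330.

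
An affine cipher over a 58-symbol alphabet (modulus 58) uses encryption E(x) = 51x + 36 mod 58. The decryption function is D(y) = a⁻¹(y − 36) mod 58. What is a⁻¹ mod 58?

33

Apply the Euclidean algorithm to 58 and 51:
58 = 1·51 + 7
51 = 7·7 + 2
7 = 3·2 + 1
2 = 2·1 + 0
The gcd is 1. Working backward:
1 = 7 − 3·2
1 = −3·51 + 22·7
1 = 22·58 − 25·51
Hence 51⁻¹ ≡ -25 ≡ 33 (mod 58).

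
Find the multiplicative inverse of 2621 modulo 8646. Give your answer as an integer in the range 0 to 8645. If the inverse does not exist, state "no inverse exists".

gcd(8646, 2621) by repeated division:
8646 = 3·2621 + 783
2621 = 3·783 + 272
783 = 2·272 + 239
272 = 1·239 + 33
239 = 7·33 + 8
33 = 4·8 + 1
8 = 8·1 + 0
The gcd is 1. Working backward:
1 = 33 − 4·8
1 = −4·239 + 29·33
1 = 29·272 − 33·239
1 = −33·783 + 95·272
1 = 95·2621 − 318·783
1 = −318·8646 + 1049·2621
So 2621·1049 ≡ 1 (mod 8646).

1049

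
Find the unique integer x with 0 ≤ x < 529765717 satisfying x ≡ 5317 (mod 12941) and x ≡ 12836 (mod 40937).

516351217

Write x = 5317 + 12941·k. Then 12941·k ≡ 12836 − 5317 ≡ 7519 (mod 40937).
Need 12941⁻¹ mod 40937. Extended Euclid on (40937, 12941):
40937 = 3·12941 + 2114
12941 = 6·2114 + 257
2114 = 8·257 + 58
257 = 4·58 + 25
58 = 2·25 + 8
25 = 3·8 + 1
8 = 8·1 + 0
Back-substitute:
1 = 25 − 3·8
1 = −3·58 + 7·25
1 = 7·257 − 31·58
1 = −31·2114 + 255·257
1 = 255·12941 − 1561·2114
1 = −1561·40937 + 4938·12941
12941⁻¹ ≡ 4938 (mod 40937), so k ≡ 4938·7519 ≡ 39900 (mod 40937).
x = 5317 + 12941·39900 = 516351217.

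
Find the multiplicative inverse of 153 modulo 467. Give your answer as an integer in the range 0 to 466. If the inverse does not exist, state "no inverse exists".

58

gcd(467, 153) by repeated division:
467 = 3×153 + 8
153 = 19×8 + 1
8 = 8×1 + 0
gcd = 1, so the inverse exists. Back-substitute:
1 = 153 − 19·8
1 = −19·467 + 58·153
So 153·58 ≡ 1 (mod 467).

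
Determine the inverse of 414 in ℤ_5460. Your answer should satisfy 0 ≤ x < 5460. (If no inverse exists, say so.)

no inverse exists

Compute gcd(414, 5460):
5460 = 13×414 + 78
414 = 5×78 + 24
78 = 3×24 + 6
24 = 4×6 + 0
The gcd is 6, not 1, hence no inverse exists.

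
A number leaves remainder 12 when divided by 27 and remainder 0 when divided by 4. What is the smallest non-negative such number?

12

Write x = 12 + 27·k. Then 27·k ≡ 0 − 12 ≡ 0 (mod 4).
Need 27⁻¹ mod 4. Extended Euclid on (4, 3):
4 = 1·3 + 1
3 = 3·1 + 0
Back-substitute:
1 = 4 − 3
27⁻¹ ≡ 3 (mod 4), so k ≡ 3·0 ≡ 0 (mod 4).
x = 12 + 27·0 = 12.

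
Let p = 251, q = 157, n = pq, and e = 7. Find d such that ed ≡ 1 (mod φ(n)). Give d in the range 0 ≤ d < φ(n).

11143

φ(n) = (p−1)(q−1) = 250·156 = 39000.
Need d with 7·d ≡ 1 (mod 39000). Apply the extended Euclidean algorithm:
39000 = 5571*7 + 3
7 = 2*3 + 1
3 = 3*1 + 0
Back-substitute:
1 = 7 − 2·3
1 = −2·39000 + 11143·7
So 7·11143 ≡ 1 (mod 39000), hence d = 11143.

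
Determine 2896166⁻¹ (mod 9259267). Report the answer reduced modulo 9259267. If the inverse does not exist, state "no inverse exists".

Extended Euclidean algorithm:
9259267 = 3*2896166 + 570769
2896166 = 5*570769 + 42321
570769 = 13*42321 + 20596
42321 = 2*20596 + 1129
20596 = 18*1129 + 274
1129 = 4*274 + 33
274 = 8*33 + 10
33 = 3*10 + 3
10 = 3*3 + 1
3 = 3*1 + 0
gcd = 1, so the inverse exists. Back-substitute:
1 = 10 − 3·3
1 = −3·33 + 10·10
1 = 10·274 − 83·33
1 = −83·1129 + 342·274
1 = 342·20596 − 6239·1129
1 = −6239·42321 + 12820·20596
1 = 12820·570769 − 172899·42321
1 = −172899·2896166 + 877315·570769
1 = 877315·9259267 − 2804844·2896166
So 2896166·(-2804844) ≡ 1 (mod 9259267), and -2804844 ≡ 6454423 (mod 9259267).

6454423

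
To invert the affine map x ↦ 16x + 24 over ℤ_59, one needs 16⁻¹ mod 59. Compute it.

48

Run Euclid on (59, 16):
59 = 3×16 + 11
16 = 1×11 + 5
11 = 2×5 + 1
5 = 5×1 + 0
gcd = 1, so the inverse exists. Back-substitute:
1 = 11 − 2·5
1 = −2·16 + 3·11
1 = 3·59 − 11·16
Hence 16⁻¹ ≡ -11 ≡ 48 (mod 59).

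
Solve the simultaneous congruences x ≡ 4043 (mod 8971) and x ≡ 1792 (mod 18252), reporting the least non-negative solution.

Write x = 4043 + 8971·k. Then 8971·k ≡ 1792 − 4043 ≡ 16001 (mod 18252).
Need 8971⁻¹ mod 18252. Extended Euclid on (18252, 8971):
18252 = 2×8971 + 310
8971 = 28×310 + 291
310 = 1×291 + 19
291 = 15×19 + 6
19 = 3×6 + 1
6 = 6×1 + 0
Back-substitute:
1 = 19 − 3·6
1 = −3·291 + 46·19
1 = 46·310 − 49·291
1 = −49·8971 + 1418·310
1 = 1418·18252 − 2885·8971
8971⁻¹ ≡ 15367 (mod 18252), so k ≡ 15367·16001 ≡ 14675 (mod 18252).
x = 4043 + 8971·14675 = 131653468.

131653468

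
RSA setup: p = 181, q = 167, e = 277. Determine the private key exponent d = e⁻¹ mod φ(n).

φ(n) = (p−1)(q−1) = 180·166 = 29880.
Need d with 277·d ≡ 1 (mod 29880). Apply the extended Euclidean algorithm:
29880 = 107×277 + 241
277 = 1×241 + 36
241 = 6×36 + 25
36 = 1×25 + 11
25 = 2×11 + 3
11 = 3×3 + 2
3 = 1×2 + 1
2 = 2×1 + 0
Back-substitute:
1 = 3 − 2
1 = −11 + 4·3
1 = 4·25 − 9·11
1 = −9·36 + 13·25
1 = 13·241 − 87·36
1 = −87·277 + 100·241
1 = 100·29880 − 10787·277
So 277·(-10787) ≡ 1 (mod 29880), hence d ≡ -10787 ≡ 19093 (mod 29880).

19093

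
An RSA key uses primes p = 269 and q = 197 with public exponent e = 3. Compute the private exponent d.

35019

φ(n) = (p−1)(q−1) = 268·196 = 52528.
Need d with 3·d ≡ 1 (mod 52528). Apply the extended Euclidean algorithm:
52528 = 17509*3 + 1
3 = 3*1 + 0
Back-substitute:
1 = 52528 − 17509·3
So 3·(-17509) ≡ 1 (mod 52528), hence d ≡ -17509 ≡ 35019 (mod 52528).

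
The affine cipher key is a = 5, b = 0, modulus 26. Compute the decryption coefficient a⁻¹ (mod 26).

21

gcd(26, 5) by repeated division:
26 = 5*5 + 1
5 = 5*1 + 0
The gcd is 1. Working backward:
1 = 26 − 5·5
Thus 5·(-5) ≡ 1 (mod 26); reducing, -5 mod 26 = 21.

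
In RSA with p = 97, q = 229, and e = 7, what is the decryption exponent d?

φ(n) = (p−1)(q−1) = 96·228 = 21888.
Need d with 7·d ≡ 1 (mod 21888). Apply the extended Euclidean algorithm:
21888 = 3126*7 + 6
7 = 1*6 + 1
6 = 6*1 + 0
Back-substitute:
1 = 7 − 6
1 = −21888 + 3127·7
So 7·3127 ≡ 1 (mod 21888), hence d = 3127.

3127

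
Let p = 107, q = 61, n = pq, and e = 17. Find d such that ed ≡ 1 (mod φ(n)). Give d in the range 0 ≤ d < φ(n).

φ(n) = (p−1)(q−1) = 106·60 = 6360.
Need d with 17·d ≡ 1 (mod 6360). Apply the extended Euclidean algorithm:
6360 = 374·17 + 2
17 = 8·2 + 1
2 = 2·1 + 0
Back-substitute:
1 = 17 − 8·2
1 = −8·6360 + 2993·17
So 17·2993 ≡ 1 (mod 6360), hence d = 2993.

2993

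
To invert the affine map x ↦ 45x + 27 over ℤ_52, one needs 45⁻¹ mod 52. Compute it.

37

Run Euclid on (52, 45):
52 = 1×45 + 7
45 = 6×7 + 3
7 = 2×3 + 1
3 = 3×1 + 0
Since gcd(45, 52) = 1, back-substitute to write 1 as a combination:
1 = 7 − 2·3
1 = −2·45 + 13·7
1 = 13·52 − 15·45
So 45·(-15) ≡ 1 (mod 52), and -15 ≡ 37 (mod 52).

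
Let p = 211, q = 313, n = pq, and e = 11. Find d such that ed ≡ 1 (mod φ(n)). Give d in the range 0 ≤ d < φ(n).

47651

φ(n) = (p−1)(q−1) = 210·312 = 65520.
Need d with 11·d ≡ 1 (mod 65520). Apply the extended Euclidean algorithm:
65520 = 5956*11 + 4
11 = 2*4 + 3
4 = 1*3 + 1
3 = 3*1 + 0
Back-substitute:
1 = 4 − 3
1 = −11 + 3·4
1 = 3·65520 − 17869·11
So 11·(-17869) ≡ 1 (mod 65520), hence d ≡ -17869 ≡ 47651 (mod 65520).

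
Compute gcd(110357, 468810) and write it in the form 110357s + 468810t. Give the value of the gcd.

1

Euclidean algorithm:
468810 = 4×110357 + 27382
110357 = 4×27382 + 829
27382 = 33×829 + 25
829 = 33×25 + 4
25 = 6×4 + 1
4 = 4×1 + 0
gcd(110357, 468810) = 1.
Express as a combination:
1 = 25 − 6·4
1 = −6·829 + 199·25
1 = 199·27382 − 6573·829
1 = −6573·110357 + 26491·27382
1 = 26491·468810 − 112537·110357
So 1 = (26491)·468810 + (-112537)·110357.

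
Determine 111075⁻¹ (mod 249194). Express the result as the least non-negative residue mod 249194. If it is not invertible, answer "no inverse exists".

Run Euclid on (249194, 111075):
249194 = 2·111075 + 27044
111075 = 4·27044 + 2899
27044 = 9·2899 + 953
2899 = 3·953 + 40
953 = 23·40 + 33
40 = 1·33 + 7
33 = 4·7 + 5
7 = 1·5 + 2
5 = 2·2 + 1
2 = 2·1 + 0
gcd = 1, so the inverse exists. Back-substitute:
1 = 5 − 2·2
1 = −2·7 + 3·5
1 = 3·33 − 14·7
1 = −14·40 + 17·33
1 = 17·953 − 405·40
1 = −405·2899 + 1232·953
1 = 1232·27044 − 11493·2899
1 = −11493·111075 + 47204·27044
1 = 47204·249194 − 105901·111075
So 111075·(-105901) ≡ 1 (mod 249194), and -105901 ≡ 143293 (mod 249194).

143293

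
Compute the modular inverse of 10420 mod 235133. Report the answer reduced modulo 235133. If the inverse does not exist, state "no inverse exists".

20828

Extended Euclidean algorithm:
235133 = 22*10420 + 5893
10420 = 1*5893 + 4527
5893 = 1*4527 + 1366
4527 = 3*1366 + 429
1366 = 3*429 + 79
429 = 5*79 + 34
79 = 2*34 + 11
34 = 3*11 + 1
11 = 11*1 + 0
Since gcd(10420, 235133) = 1, back-substitute to write 1 as a combination:
1 = 34 − 3·11
1 = −3·79 + 7·34
1 = 7·429 − 38·79
1 = −38·1366 + 121·429
1 = 121·4527 − 401·1366
1 = −401·5893 + 522·4527
1 = 522·10420 − 923·5893
1 = −923·235133 + 20828·10420
So 10420·20828 ≡ 1 (mod 235133).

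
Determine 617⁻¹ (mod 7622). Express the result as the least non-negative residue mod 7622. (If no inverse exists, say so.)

1853

Run Euclid on (7622, 617):
7622 = 12*617 + 218
617 = 2*218 + 181
218 = 1*181 + 37
181 = 4*37 + 33
37 = 1*33 + 4
33 = 8*4 + 1
4 = 4*1 + 0
Since gcd(617, 7622) = 1, back-substitute to write 1 as a combination:
1 = 33 − 8·4
1 = −8·37 + 9·33
1 = 9·181 − 44·37
1 = −44·218 + 53·181
1 = 53·617 − 150·218
1 = −150·7622 + 1853·617
So 617·1853 ≡ 1 (mod 7622).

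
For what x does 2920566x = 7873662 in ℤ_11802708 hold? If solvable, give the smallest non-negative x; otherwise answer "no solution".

1196335

First find gcd(2920566, 11802708):
11802708 = 4*2920566 + 120444
2920566 = 24*120444 + 29910
120444 = 4*29910 + 804
29910 = 37*804 + 162
804 = 4*162 + 156
162 = 1*156 + 6
156 = 26*6 + 0
gcd = 6 and 6 | 7873662, so solutions exist. Divide through by 6: 486761x ≡ 1312277 (mod 1967118).
Now find 486761⁻¹ mod 1967118:
1967118 = 4·486761 + 20074
486761 = 24·20074 + 4985
20074 = 4·4985 + 134
4985 = 37·134 + 27
134 = 4·27 + 26
27 = 1·26 + 1
26 = 26·1 + 0
Back-substitute:
1 = 27 − 26
1 = −134 + 5·27
1 = 5·4985 − 186·134
1 = −186·20074 + 749·4985
1 = 749·486761 − 18162·20074
1 = −18162·1967118 + 73397·486761
So 486761⁻¹ ≡ 73397 (mod 1967118).
Then x ≡ 73397·1312277 ≡ 1196335 (mod 1967118); the smallest non-negative solution is x = 1196335.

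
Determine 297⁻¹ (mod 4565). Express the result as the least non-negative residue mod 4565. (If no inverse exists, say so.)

Compute gcd(297, 4565):
4565 = 15×297 + 110
297 = 2×110 + 77
110 = 1×77 + 33
77 = 2×33 + 11
33 = 3×11 + 0
Since gcd = 11 > 1, 297 is not a unit mod 4565.

no inverse exists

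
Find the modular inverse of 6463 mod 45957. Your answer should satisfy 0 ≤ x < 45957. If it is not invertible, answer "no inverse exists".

38704

Extended Euclidean algorithm:
45957 = 7·6463 + 716
6463 = 9·716 + 19
716 = 37·19 + 13
19 = 1·13 + 6
13 = 2·6 + 1
6 = 6·1 + 0
gcd = 1, so the inverse exists. Back-substitute:
1 = 13 − 2·6
1 = −2·19 + 3·13
1 = 3·716 − 113·19
1 = −113·6463 + 1020·716
1 = 1020·45957 − 7253·6463
Thus 6463·(-7253) ≡ 1 (mod 45957); reducing, -7253 mod 45957 = 38704.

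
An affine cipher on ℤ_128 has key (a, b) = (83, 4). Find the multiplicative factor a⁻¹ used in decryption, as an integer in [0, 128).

91

Run Euclid on (128, 83):
128 = 1×83 + 45
83 = 1×45 + 38
45 = 1×38 + 7
38 = 5×7 + 3
7 = 2×3 + 1
3 = 3×1 + 0
gcd = 1, so the inverse exists. Back-substitute:
1 = 7 − 2·3
1 = −2·38 + 11·7
1 = 11·45 − 13·38
1 = −13·83 + 24·45
1 = 24·128 − 37·83
So 83·(-37) ≡ 1 (mod 128), and -37 ≡ 91 (mod 128).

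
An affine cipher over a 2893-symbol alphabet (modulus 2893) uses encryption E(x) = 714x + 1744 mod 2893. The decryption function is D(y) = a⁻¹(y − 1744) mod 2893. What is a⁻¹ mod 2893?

2111

Run Euclid on (2893, 714):
2893 = 4×714 + 37
714 = 19×37 + 11
37 = 3×11 + 4
11 = 2×4 + 3
4 = 1×3 + 1
3 = 3×1 + 0
The gcd is 1. Working backward:
1 = 4 − 3
1 = −11 + 3·4
1 = 3·37 − 10·11
1 = −10·714 + 193·37
1 = 193·2893 − 782·714
Hence 714⁻¹ ≡ -782 ≡ 2111 (mod 2893).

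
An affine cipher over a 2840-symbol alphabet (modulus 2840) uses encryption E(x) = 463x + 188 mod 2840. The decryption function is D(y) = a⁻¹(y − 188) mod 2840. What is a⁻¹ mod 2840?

687

gcd(2840, 463) by repeated division:
2840 = 6×463 + 62
463 = 7×62 + 29
62 = 2×29 + 4
29 = 7×4 + 1
4 = 4×1 + 0
gcd = 1, so the inverse exists. Back-substitute:
1 = 29 − 7·4
1 = −7·62 + 15·29
1 = 15·463 − 112·62
1 = −112·2840 + 687·463
So 463·687 ≡ 1 (mod 2840).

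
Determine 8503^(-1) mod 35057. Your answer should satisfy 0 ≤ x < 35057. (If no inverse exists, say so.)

Compute gcd(8503, 35057):
35057 = 4*8503 + 1045
8503 = 8*1045 + 143
1045 = 7*143 + 44
143 = 3*44 + 11
44 = 4*11 + 0
Since gcd = 11 > 1, 8503 is not a unit mod 35057.

no inverse exists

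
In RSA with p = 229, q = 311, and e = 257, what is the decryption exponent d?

φ(n) = (p−1)(q−1) = 228·310 = 70680.
Need d with 257·d ≡ 1 (mod 70680). Apply the extended Euclidean algorithm:
70680 = 275·257 + 5
257 = 51·5 + 2
5 = 2·2 + 1
2 = 2·1 + 0
Back-substitute:
1 = 5 − 2·2
1 = −2·257 + 103·5
1 = 103·70680 − 28327·257
So 257·(-28327) ≡ 1 (mod 70680), hence d ≡ -28327 ≡ 42353 (mod 70680).

42353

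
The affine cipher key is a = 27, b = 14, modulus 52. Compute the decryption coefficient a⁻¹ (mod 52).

27

Run Euclid on (52, 27):
52 = 1*27 + 25
27 = 1*25 + 2
25 = 12*2 + 1
2 = 2*1 + 0
gcd = 1, so the inverse exists. Back-substitute:
1 = 25 − 12·2
1 = −12·27 + 13·25
1 = 13·52 − 25·27
Thus 27·(-25) ≡ 1 (mod 52); reducing, -25 mod 52 = 27.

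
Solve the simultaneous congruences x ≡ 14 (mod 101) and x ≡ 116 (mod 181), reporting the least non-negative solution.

14053

Write x = 14 + 101·k. Then 101·k ≡ 116 − 14 ≡ 102 (mod 181).
Need 101⁻¹ mod 181. Extended Euclid on (181, 101):
181 = 1×101 + 80
101 = 1×80 + 21
80 = 3×21 + 17
21 = 1×17 + 4
17 = 4×4 + 1
4 = 4×1 + 0
Back-substitute:
1 = 17 − 4·4
1 = −4·21 + 5·17
1 = 5·80 − 19·21
1 = −19·101 + 24·80
1 = 24·181 − 43·101
101⁻¹ ≡ 138 (mod 181), so k ≡ 138·102 ≡ 139 (mod 181).
x = 14 + 101·139 = 14053.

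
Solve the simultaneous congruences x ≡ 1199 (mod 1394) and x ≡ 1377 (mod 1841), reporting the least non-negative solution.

649409

Write x = 1199 + 1394·k. Then 1394·k ≡ 1377 − 1199 ≡ 178 (mod 1841).
Need 1394⁻¹ mod 1841. Extended Euclid on (1841, 1394):
1841 = 1×1394 + 447
1394 = 3×447 + 53
447 = 8×53 + 23
53 = 2×23 + 7
23 = 3×7 + 2
7 = 3×2 + 1
2 = 2×1 + 0
Back-substitute:
1 = 7 − 3·2
1 = −3·23 + 10·7
1 = 10·53 − 23·23
1 = −23·447 + 194·53
1 = 194·1394 − 605·447
1 = −605·1841 + 799·1394
1394⁻¹ ≡ 799 (mod 1841), so k ≡ 799·178 ≡ 465 (mod 1841).
x = 1199 + 1394·465 = 649409.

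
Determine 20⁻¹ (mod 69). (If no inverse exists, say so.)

38

Run Euclid on (69, 20):
69 = 3*20 + 9
20 = 2*9 + 2
9 = 4*2 + 1
2 = 2*1 + 0
Since gcd(20, 69) = 1, back-substitute to write 1 as a combination:
1 = 9 − 4·2
1 = −4·20 + 9·9
1 = 9·69 − 31·20
So 20·(-31) ≡ 1 (mod 69), and -31 ≡ 38 (mod 69).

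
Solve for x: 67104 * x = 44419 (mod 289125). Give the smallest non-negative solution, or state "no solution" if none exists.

gcd(67104, 289125):
289125 = 4*67104 + 20709
67104 = 3*20709 + 4977
20709 = 4*4977 + 801
4977 = 6*801 + 171
801 = 4*171 + 117
171 = 1*117 + 54
117 = 2*54 + 9
54 = 6*9 + 0
gcd = 9, but 9 ∤ 44419, so the congruence has no solution.

no solution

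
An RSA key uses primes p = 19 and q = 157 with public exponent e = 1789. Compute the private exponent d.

φ(n) = (p−1)(q−1) = 18·156 = 2808.
Need d with 1789·d ≡ 1 (mod 2808). Apply the extended Euclidean algorithm:
2808 = 1×1789 + 1019
1789 = 1×1019 + 770
1019 = 1×770 + 249
770 = 3×249 + 23
249 = 10×23 + 19
23 = 1×19 + 4
19 = 4×4 + 3
4 = 1×3 + 1
3 = 3×1 + 0
Back-substitute:
1 = 4 − 3
1 = −19 + 5·4
1 = 5·23 − 6·19
1 = −6·249 + 65·23
1 = 65·770 − 201·249
1 = −201·1019 + 266·770
1 = 266·1789 − 467·1019
1 = −467·2808 + 733·1789
So 1789·733 ≡ 1 (mod 2808), hence d = 733.

733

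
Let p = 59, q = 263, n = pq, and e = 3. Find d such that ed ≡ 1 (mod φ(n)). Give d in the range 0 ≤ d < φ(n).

φ(n) = (p−1)(q−1) = 58·262 = 15196.
Need d with 3·d ≡ 1 (mod 15196). Apply the extended Euclidean algorithm:
15196 = 5065·3 + 1
3 = 3·1 + 0
Back-substitute:
1 = 15196 − 5065·3
So 3·(-5065) ≡ 1 (mod 15196), hence d ≡ -5065 ≡ 10131 (mod 15196).

10131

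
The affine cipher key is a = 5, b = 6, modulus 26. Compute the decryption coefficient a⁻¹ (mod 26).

Run Euclid on (26, 5):
26 = 5*5 + 1
5 = 5*1 + 0
Since gcd(5, 26) = 1, back-substitute to write 1 as a combination:
1 = 26 − 5·5
Hence 5⁻¹ ≡ -5 ≡ 21 (mod 26).

21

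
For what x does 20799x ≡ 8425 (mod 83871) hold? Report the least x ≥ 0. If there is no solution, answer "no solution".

gcd(20799, 83871):
83871 = 4·20799 + 675
20799 = 30·675 + 549
675 = 1·549 + 126
549 = 4·126 + 45
126 = 2·45 + 36
45 = 1·36 + 9
36 = 4·9 + 0
gcd = 9, but 9 ∤ 8425, so the congruence has no solution.

no solution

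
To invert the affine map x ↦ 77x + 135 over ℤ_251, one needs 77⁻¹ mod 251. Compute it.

163

gcd(251, 77) by repeated division:
251 = 3×77 + 20
77 = 3×20 + 17
20 = 1×17 + 3
17 = 5×3 + 2
3 = 1×2 + 1
2 = 2×1 + 0
Since gcd(77, 251) = 1, back-substitute to write 1 as a combination:
1 = 3 − 2
1 = −17 + 6·3
1 = 6·20 − 7·17
1 = −7·77 + 27·20
1 = 27·251 − 88·77
Hence 77⁻¹ ≡ -88 ≡ 163 (mod 251).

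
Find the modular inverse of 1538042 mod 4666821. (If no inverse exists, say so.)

Run Euclid on (4666821, 1538042):
4666821 = 3×1538042 + 52695
1538042 = 29×52695 + 9887
52695 = 5×9887 + 3260
9887 = 3×3260 + 107
3260 = 30×107 + 50
107 = 2×50 + 7
50 = 7×7 + 1
7 = 7×1 + 0
Since gcd(1538042, 4666821) = 1, back-substitute to write 1 as a combination:
1 = 50 − 7·7
1 = −7·107 + 15·50
1 = 15·3260 − 457·107
1 = −457·9887 + 1386·3260
1 = 1386·52695 − 7387·9887
1 = −7387·1538042 + 215609·52695
1 = 215609·4666821 − 654214·1538042
Hence 1538042⁻¹ ≡ -654214 ≡ 4012607 (mod 4666821).

4012607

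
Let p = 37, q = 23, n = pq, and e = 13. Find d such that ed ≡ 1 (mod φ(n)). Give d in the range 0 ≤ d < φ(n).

φ(n) = (p−1)(q−1) = 36·22 = 792.
Need d with 13·d ≡ 1 (mod 792). Apply the extended Euclidean algorithm:
792 = 60×13 + 12
13 = 1×12 + 1
12 = 12×1 + 0
Back-substitute:
1 = 13 − 12
1 = −792 + 61·13
So 13·61 ≡ 1 (mod 792), hence d = 61.

61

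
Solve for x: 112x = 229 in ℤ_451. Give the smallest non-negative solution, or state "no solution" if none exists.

First find gcd(112, 451):
451 = 4×112 + 3
112 = 37×3 + 1
3 = 3×1 + 0
gcd = 1, so a unique solution mod 451 exists.
Back-substitute for the Bézout coefficients:
1 = 112 − 37·3
1 = −37·451 + 149·112
So 112·(149) ≡ 1 (mod 451), giving 112⁻¹ ≡ 149.
x ≡ 112⁻¹·229 ≡ 149·229 ≡ 296 (mod 451).

296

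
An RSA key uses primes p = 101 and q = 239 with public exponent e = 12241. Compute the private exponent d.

1361

φ(n) = (p−1)(q−1) = 100·238 = 23800.
Need d with 12241·d ≡ 1 (mod 23800). Apply the extended Euclidean algorithm:
23800 = 1·12241 + 11559
12241 = 1·11559 + 682
11559 = 16·682 + 647
682 = 1·647 + 35
647 = 18·35 + 17
35 = 2·17 + 1
17 = 17·1 + 0
Back-substitute:
1 = 35 − 2·17
1 = −2·647 + 37·35
1 = 37·682 − 39·647
1 = −39·11559 + 661·682
1 = 661·12241 − 700·11559
1 = −700·23800 + 1361·12241
So 12241·1361 ≡ 1 (mod 23800), hence d = 1361.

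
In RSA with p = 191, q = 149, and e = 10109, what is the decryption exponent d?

φ(n) = (p−1)(q−1) = 190·148 = 28120.
Need d with 10109·d ≡ 1 (mod 28120). Apply the extended Euclidean algorithm:
28120 = 2*10109 + 7902
10109 = 1*7902 + 2207
7902 = 3*2207 + 1281
2207 = 1*1281 + 926
1281 = 1*926 + 355
926 = 2*355 + 216
355 = 1*216 + 139
216 = 1*139 + 77
139 = 1*77 + 62
77 = 1*62 + 15
62 = 4*15 + 2
15 = 7*2 + 1
2 = 2*1 + 0
Back-substitute:
1 = 15 − 7·2
1 = −7·62 + 29·15
1 = 29·77 − 36·62
1 = −36·139 + 65·77
1 = 65·216 − 101·139
1 = −101·355 + 166·216
1 = 166·926 − 433·355
1 = −433·1281 + 599·926
1 = 599·2207 − 1032·1281
1 = −1032·7902 + 3695·2207
1 = 3695·10109 − 4727·7902
1 = −4727·28120 + 13149·10109
So 10109·13149 ≡ 1 (mod 28120), hence d = 13149.

13149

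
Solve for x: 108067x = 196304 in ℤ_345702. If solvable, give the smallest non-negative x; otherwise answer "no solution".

First find gcd(108067, 345702):
345702 = 3×108067 + 21501
108067 = 5×21501 + 562
21501 = 38×562 + 145
562 = 3×145 + 127
145 = 1×127 + 18
127 = 7×18 + 1
18 = 18×1 + 0
gcd = 1, so a unique solution mod 345702 exists.
Back-substitute for the Bézout coefficients:
1 = 127 − 7·18
1 = −7·145 + 8·127
1 = 8·562 − 31·145
1 = −31·21501 + 1186·562
1 = 1186·108067 − 5961·21501
1 = −5961·345702 + 19069·108067
So 108067·(19069) ≡ 1 (mod 345702), giving 108067⁻¹ ≡ 19069.
x ≡ 108067⁻¹·196304 ≡ 19069·196304 ≡ 59720 (mod 345702).

59720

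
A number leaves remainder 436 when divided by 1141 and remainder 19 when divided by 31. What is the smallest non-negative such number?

Write x = 436 + 1141·k. Then 1141·k ≡ 19 − 436 ≡ 17 (mod 31).
Need 1141⁻¹ mod 31. Extended Euclid on (31, 25):
31 = 1·25 + 6
25 = 4·6 + 1
6 = 6·1 + 0
Back-substitute:
1 = 25 − 4·6
1 = −4·31 + 5·25
1141⁻¹ ≡ 5 (mod 31), so k ≡ 5·17 ≡ 23 (mod 31).
x = 436 + 1141·23 = 26679.

26679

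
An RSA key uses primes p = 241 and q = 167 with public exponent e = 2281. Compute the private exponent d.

38041

φ(n) = (p−1)(q−1) = 240·166 = 39840.
Need d with 2281·d ≡ 1 (mod 39840). Apply the extended Euclidean algorithm:
39840 = 17*2281 + 1063
2281 = 2*1063 + 155
1063 = 6*155 + 133
155 = 1*133 + 22
133 = 6*22 + 1
22 = 22*1 + 0
Back-substitute:
1 = 133 − 6·22
1 = −6·155 + 7·133
1 = 7·1063 − 48·155
1 = −48·2281 + 103·1063
1 = 103·39840 − 1799·2281
So 2281·(-1799) ≡ 1 (mod 39840), hence d ≡ -1799 ≡ 38041 (mod 39840).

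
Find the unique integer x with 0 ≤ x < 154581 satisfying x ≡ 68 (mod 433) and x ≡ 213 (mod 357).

Write x = 68 + 433·k. Then 433·k ≡ 213 − 68 ≡ 145 (mod 357).
Need 433⁻¹ mod 357. Extended Euclid on (357, 76):
357 = 4*76 + 53
76 = 1*53 + 23
53 = 2*23 + 7
23 = 3*7 + 2
7 = 3*2 + 1
2 = 2*1 + 0
Back-substitute:
1 = 7 − 3·2
1 = −3·23 + 10·7
1 = 10·53 − 23·23
1 = −23·76 + 33·53
1 = 33·357 − 155·76
433⁻¹ ≡ 202 (mod 357), so k ≡ 202·145 ≡ 16 (mod 357).
x = 68 + 433·16 = 6996.

6996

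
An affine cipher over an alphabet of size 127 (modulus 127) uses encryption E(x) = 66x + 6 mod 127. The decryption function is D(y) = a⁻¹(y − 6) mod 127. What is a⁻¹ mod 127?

102

gcd(127, 66) by repeated division:
127 = 1·66 + 61
66 = 1·61 + 5
61 = 12·5 + 1
5 = 5·1 + 0
gcd = 1, so the inverse exists. Back-substitute:
1 = 61 − 12·5
1 = −12·66 + 13·61
1 = 13·127 − 25·66
Hence 66⁻¹ ≡ -25 ≡ 102 (mod 127).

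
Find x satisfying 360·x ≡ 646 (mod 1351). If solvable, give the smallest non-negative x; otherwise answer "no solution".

955

First find gcd(360, 1351):
1351 = 3*360 + 271
360 = 1*271 + 89
271 = 3*89 + 4
89 = 22*4 + 1
4 = 4*1 + 0
gcd = 1, so a unique solution mod 1351 exists.
Back-substitute for the Bézout coefficients:
1 = 89 − 22·4
1 = −22·271 + 67·89
1 = 67·360 − 89·271
1 = −89·1351 + 334·360
So 360·(334) ≡ 1 (mod 1351), giving 360⁻¹ ≡ 334.
x ≡ 360⁻¹·646 ≡ 334·646 ≡ 955 (mod 1351).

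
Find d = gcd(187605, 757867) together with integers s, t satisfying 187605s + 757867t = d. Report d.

11

Apply Euclid's algorithm to 757867 and 187605:
757867 = 4×187605 + 7447
187605 = 25×7447 + 1430
7447 = 5×1430 + 297
1430 = 4×297 + 242
297 = 1×242 + 55
242 = 4×55 + 22
55 = 2×22 + 11
22 = 2×11 + 0
gcd(187605, 757867) = 11.
Back-substituting:
11 = 55 − 2·22
11 = −2·242 + 9·55
11 = 9·297 − 11·242
11 = −11·1430 + 53·297
11 = 53·7447 − 276·1430
11 = −276·187605 + 6953·7447
11 = 6953·757867 − 28088·187605
So 11 = (6953)·757867 + (-28088)·187605.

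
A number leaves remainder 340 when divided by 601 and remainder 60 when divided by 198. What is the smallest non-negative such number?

95298

Write x = 340 + 601·k. Then 601·k ≡ 60 − 340 ≡ 116 (mod 198).
Need 601⁻¹ mod 198. Extended Euclid on (198, 7):
198 = 28·7 + 2
7 = 3·2 + 1
2 = 2·1 + 0
Back-substitute:
1 = 7 − 3·2
1 = −3·198 + 85·7
601⁻¹ ≡ 85 (mod 198), so k ≡ 85·116 ≡ 158 (mod 198).
x = 340 + 601·158 = 95298.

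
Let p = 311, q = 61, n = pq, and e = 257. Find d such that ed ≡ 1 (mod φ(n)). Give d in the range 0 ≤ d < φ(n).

12593

φ(n) = (p−1)(q−1) = 310·60 = 18600.
Need d with 257·d ≡ 1 (mod 18600). Apply the extended Euclidean algorithm:
18600 = 72*257 + 96
257 = 2*96 + 65
96 = 1*65 + 31
65 = 2*31 + 3
31 = 10*3 + 1
3 = 3*1 + 0
Back-substitute:
1 = 31 − 10·3
1 = −10·65 + 21·31
1 = 21·96 − 31·65
1 = −31·257 + 83·96
1 = 83·18600 − 6007·257
So 257·(-6007) ≡ 1 (mod 18600), hence d ≡ -6007 ≡ 12593 (mod 18600).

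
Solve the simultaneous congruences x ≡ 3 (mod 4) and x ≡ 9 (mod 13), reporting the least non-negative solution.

Write x = 3 + 4·k. Then 4·k ≡ 9 − 3 ≡ 6 (mod 13).
Need 4⁻¹ mod 13. Extended Euclid on (13, 4):
13 = 3×4 + 1
4 = 4×1 + 0
Back-substitute:
1 = 13 − 3·4
4⁻¹ ≡ 10 (mod 13), so k ≡ 10·6 ≡ 8 (mod 13).
x = 3 + 4·8 = 35.

35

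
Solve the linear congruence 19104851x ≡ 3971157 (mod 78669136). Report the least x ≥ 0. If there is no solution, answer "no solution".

First find gcd(19104851, 78669136):
78669136 = 4*19104851 + 2249732
19104851 = 8*2249732 + 1106995
2249732 = 2*1106995 + 35742
1106995 = 30*35742 + 34735
35742 = 1*34735 + 1007
34735 = 34*1007 + 497
1007 = 2*497 + 13
497 = 38*13 + 3
13 = 4*3 + 1
3 = 3*1 + 0
gcd = 1, so a unique solution mod 78669136 exists.
Back-substitute for the Bézout coefficients:
1 = 13 − 4·3
1 = −4·497 + 153·13
1 = 153·1007 − 310·497
1 = −310·34735 + 10693·1007
1 = 10693·35742 − 11003·34735
1 = −11003·1106995 + 340783·35742
1 = 340783·2249732 − 692569·1106995
1 = −692569·19104851 + 5881335·2249732
1 = 5881335·78669136 − 24217909·19104851
So 19104851·(-24217909) ≡ 1 (mod 78669136), giving 19104851⁻¹ ≡ 54451227.
x ≡ 19104851⁻¹·3971157 ≡ 54451227·3971157 ≡ 57247559 (mod 78669136).

57247559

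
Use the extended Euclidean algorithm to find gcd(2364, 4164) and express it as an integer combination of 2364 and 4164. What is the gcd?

12

Apply Euclid's algorithm to 4164 and 2364:
4164 = 1*2364 + 1800
2364 = 1*1800 + 564
1800 = 3*564 + 108
564 = 5*108 + 24
108 = 4*24 + 12
24 = 2*12 + 0
gcd(2364, 4164) = 12.
Working backward:
12 = 108 − 4·24
12 = −4·564 + 21·108
12 = 21·1800 − 67·564
12 = −67·2364 + 88·1800
12 = 88·4164 − 155·2364
So 12 = (88)·4164 + (-155)·2364.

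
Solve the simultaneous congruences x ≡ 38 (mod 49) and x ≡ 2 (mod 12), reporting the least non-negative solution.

Write x = 38 + 49·k. Then 49·k ≡ 2 − 38 ≡ 0 (mod 12).
Need 49⁻¹ mod 12. Extended Euclid on (12, 1):
12 = 12×1 + 0
49⁻¹ ≡ 1 (mod 12), so k ≡ 1·0 ≡ 0 (mod 12).
x = 38 + 49·0 = 38.

38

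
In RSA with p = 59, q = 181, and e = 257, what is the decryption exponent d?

2153

φ(n) = (p−1)(q−1) = 58·180 = 10440.
Need d with 257·d ≡ 1 (mod 10440). Apply the extended Euclidean algorithm:
10440 = 40×257 + 160
257 = 1×160 + 97
160 = 1×97 + 63
97 = 1×63 + 34
63 = 1×34 + 29
34 = 1×29 + 5
29 = 5×5 + 4
5 = 1×4 + 1
4 = 4×1 + 0
Back-substitute:
1 = 5 − 4
1 = −29 + 6·5
1 = 6·34 − 7·29
1 = −7·63 + 13·34
1 = 13·97 − 20·63
1 = −20·160 + 33·97
1 = 33·257 − 53·160
1 = −53·10440 + 2153·257
So 257·2153 ≡ 1 (mod 10440), hence d = 2153.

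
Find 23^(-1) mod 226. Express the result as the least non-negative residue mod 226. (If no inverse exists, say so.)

Extended Euclidean algorithm:
226 = 9·23 + 19
23 = 1·19 + 4
19 = 4·4 + 3
4 = 1·3 + 1
3 = 3·1 + 0
gcd = 1, so the inverse exists. Back-substitute:
1 = 4 − 3
1 = −19 + 5·4
1 = 5·23 − 6·19
1 = −6·226 + 59·23
So 23·59 ≡ 1 (mod 226).

59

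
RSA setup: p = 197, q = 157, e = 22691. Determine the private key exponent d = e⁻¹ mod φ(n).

29339

φ(n) = (p−1)(q−1) = 196·156 = 30576.
Need d with 22691·d ≡ 1 (mod 30576). Apply the extended Euclidean algorithm:
30576 = 1×22691 + 7885
22691 = 2×7885 + 6921
7885 = 1×6921 + 964
6921 = 7×964 + 173
964 = 5×173 + 99
173 = 1×99 + 74
99 = 1×74 + 25
74 = 2×25 + 24
25 = 1×24 + 1
24 = 24×1 + 0
Back-substitute:
1 = 25 − 24
1 = −74 + 3·25
1 = 3·99 − 4·74
1 = −4·173 + 7·99
1 = 7·964 − 39·173
1 = −39·6921 + 280·964
1 = 280·7885 − 319·6921
1 = −319·22691 + 918·7885
1 = 918·30576 − 1237·22691
So 22691·(-1237) ≡ 1 (mod 30576), hence d ≡ -1237 ≡ 29339 (mod 30576).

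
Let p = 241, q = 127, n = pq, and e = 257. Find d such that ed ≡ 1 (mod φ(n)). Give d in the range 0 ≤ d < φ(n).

φ(n) = (p−1)(q−1) = 240·126 = 30240.
Need d with 257·d ≡ 1 (mod 30240). Apply the extended Euclidean algorithm:
30240 = 117*257 + 171
257 = 1*171 + 86
171 = 1*86 + 85
86 = 1*85 + 1
85 = 85*1 + 0
Back-substitute:
1 = 86 − 85
1 = −171 + 2·86
1 = 2·257 − 3·171
1 = −3·30240 + 353·257
So 257·353 ≡ 1 (mod 30240), hence d = 353.

353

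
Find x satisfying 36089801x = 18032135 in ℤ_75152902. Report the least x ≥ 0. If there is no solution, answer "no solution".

4312945

First find gcd(36089801, 75152902):
75152902 = 2×36089801 + 2973300
36089801 = 12×2973300 + 410201
2973300 = 7×410201 + 101893
410201 = 4×101893 + 2629
101893 = 38×2629 + 1991
2629 = 1×1991 + 638
1991 = 3×638 + 77
638 = 8×77 + 22
77 = 3×22 + 11
22 = 2×11 + 0
gcd = 11 and 11 | 18032135, so solutions exist. Divide through by 11: 3280891x ≡ 1639285 (mod 6832082).
Now find 3280891⁻¹ mod 6832082:
6832082 = 2×3280891 + 270300
3280891 = 12×270300 + 37291
270300 = 7×37291 + 9263
37291 = 4×9263 + 239
9263 = 38×239 + 181
239 = 1×181 + 58
181 = 3×58 + 7
58 = 8×7 + 2
7 = 3×2 + 1
2 = 2×1 + 0
Back-substitute:
1 = 7 − 3·2
1 = −3·58 + 25·7
1 = 25·181 − 78·58
1 = −78·239 + 103·181
1 = 103·9263 − 3992·239
1 = −3992·37291 + 16071·9263
1 = 16071·270300 − 116489·37291
1 = −116489·3280891 + 1413939·270300
1 = 1413939·6832082 − 2944367·3280891
So 3280891·(-2944367) ≡ 1 (mod 6832082), i.e. 3280891⁻¹ ≡ 3887715.
Then x ≡ 3887715·1639285 ≡ 4312945 (mod 6832082); the smallest non-negative solution is x = 4312945.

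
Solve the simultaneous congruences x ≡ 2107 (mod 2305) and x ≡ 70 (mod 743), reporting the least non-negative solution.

1269857

Write x = 2107 + 2305·k. Then 2305·k ≡ 70 − 2107 ≡ 192 (mod 743).
Need 2305⁻¹ mod 743. Extended Euclid on (743, 76):
743 = 9*76 + 59
76 = 1*59 + 17
59 = 3*17 + 8
17 = 2*8 + 1
8 = 8*1 + 0
Back-substitute:
1 = 17 − 2·8
1 = −2·59 + 7·17
1 = 7·76 − 9·59
1 = −9·743 + 88·76
2305⁻¹ ≡ 88 (mod 743), so k ≡ 88·192 ≡ 550 (mod 743).
x = 2107 + 2305·550 = 1269857.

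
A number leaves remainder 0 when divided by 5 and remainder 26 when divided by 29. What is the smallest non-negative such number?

55

Write x = 0 + 5·k. Then 5·k ≡ 26 − 0 ≡ 26 (mod 29).
Need 5⁻¹ mod 29. Extended Euclid on (29, 5):
29 = 5·5 + 4
5 = 1·4 + 1
4 = 4·1 + 0
Back-substitute:
1 = 5 − 4
1 = −29 + 6·5
5⁻¹ ≡ 6 (mod 29), so k ≡ 6·26 ≡ 11 (mod 29).
x = 0 + 5·11 = 55.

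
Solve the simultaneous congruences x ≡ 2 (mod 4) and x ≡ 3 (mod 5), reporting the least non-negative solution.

18

Write x = 2 + 4·k. Then 4·k ≡ 3 − 2 ≡ 1 (mod 5).
Need 4⁻¹ mod 5. Extended Euclid on (5, 4):
5 = 1*4 + 1
4 = 4*1 + 0
Back-substitute:
1 = 5 − 4
4⁻¹ ≡ 4 (mod 5), so k ≡ 4·1 ≡ 4 (mod 5).
x = 2 + 4·4 = 18.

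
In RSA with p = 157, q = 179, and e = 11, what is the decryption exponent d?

20195

φ(n) = (p−1)(q−1) = 156·178 = 27768.
Need d with 11·d ≡ 1 (mod 27768). Apply the extended Euclidean algorithm:
27768 = 2524·11 + 4
11 = 2·4 + 3
4 = 1·3 + 1
3 = 3·1 + 0
Back-substitute:
1 = 4 − 3
1 = −11 + 3·4
1 = 3·27768 − 7573·11
So 11·(-7573) ≡ 1 (mod 27768), hence d ≡ -7573 ≡ 20195 (mod 27768).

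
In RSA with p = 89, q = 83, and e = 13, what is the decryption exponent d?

φ(n) = (p−1)(q−1) = 88·82 = 7216.
Need d with 13·d ≡ 1 (mod 7216). Apply the extended Euclidean algorithm:
7216 = 555*13 + 1
13 = 13*1 + 0
Back-substitute:
1 = 7216 − 555·13
So 13·(-555) ≡ 1 (mod 7216), hence d ≡ -555 ≡ 6661 (mod 7216).

6661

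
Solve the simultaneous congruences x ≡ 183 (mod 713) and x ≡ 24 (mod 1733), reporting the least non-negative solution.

Write x = 183 + 713·k. Then 713·k ≡ 24 − 183 ≡ 1574 (mod 1733).
Need 713⁻¹ mod 1733. Extended Euclid on (1733, 713):
1733 = 2×713 + 307
713 = 2×307 + 99
307 = 3×99 + 10
99 = 9×10 + 9
10 = 1×9 + 1
9 = 9×1 + 0
Back-substitute:
1 = 10 − 9
1 = −99 + 10·10
1 = 10·307 − 31·99
1 = −31·713 + 72·307
1 = 72·1733 − 175·713
713⁻¹ ≡ 1558 (mod 1733), so k ≡ 1558·1574 ≡ 97 (mod 1733).
x = 183 + 713·97 = 69344.

69344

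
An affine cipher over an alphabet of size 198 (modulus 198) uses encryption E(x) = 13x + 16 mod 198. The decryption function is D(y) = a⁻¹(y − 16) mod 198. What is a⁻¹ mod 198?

Apply the Euclidean algorithm to 198 and 13:
198 = 15×13 + 3
13 = 4×3 + 1
3 = 3×1 + 0
The gcd is 1. Working backward:
1 = 13 − 4·3
1 = −4·198 + 61·13
So 13·61 ≡ 1 (mod 198).

61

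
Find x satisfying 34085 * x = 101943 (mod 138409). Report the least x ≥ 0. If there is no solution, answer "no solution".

First find gcd(34085, 138409):
138409 = 4×34085 + 2069
34085 = 16×2069 + 981
2069 = 2×981 + 107
981 = 9×107 + 18
107 = 5×18 + 17
18 = 1×17 + 1
17 = 17×1 + 0
gcd = 1, so a unique solution mod 138409 exists.
Back-substitute for the Bézout coefficients:
1 = 18 − 17
1 = −107 + 6·18
1 = 6·981 − 55·107
1 = −55·2069 + 116·981
1 = 116·34085 − 1911·2069
1 = −1911·138409 + 7760·34085
So 34085·(7760) ≡ 1 (mod 138409), giving 34085⁻¹ ≡ 7760.
x ≡ 34085⁻¹·101943 ≡ 7760·101943 ≡ 70245 (mod 138409).

70245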